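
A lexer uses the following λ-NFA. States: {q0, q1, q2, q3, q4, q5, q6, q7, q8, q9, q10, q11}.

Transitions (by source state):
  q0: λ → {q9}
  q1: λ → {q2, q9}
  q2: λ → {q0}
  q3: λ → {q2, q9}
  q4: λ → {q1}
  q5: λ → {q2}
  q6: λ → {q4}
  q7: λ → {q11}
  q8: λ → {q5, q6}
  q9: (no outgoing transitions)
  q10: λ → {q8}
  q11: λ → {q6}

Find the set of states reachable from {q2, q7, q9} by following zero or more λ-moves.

{q0, q1, q2, q4, q6, q7, q9, q11}

Start with {q2, q7, q9}.
From q2 via λ: add q0.
From q7 via λ: add q11.
From q11 via λ: add q6.
From q6 via λ: add q4.
From q4 via λ: add q1.
No new states can be added; the closed set is {q0, q1, q2, q4, q6, q7, q9, q11}.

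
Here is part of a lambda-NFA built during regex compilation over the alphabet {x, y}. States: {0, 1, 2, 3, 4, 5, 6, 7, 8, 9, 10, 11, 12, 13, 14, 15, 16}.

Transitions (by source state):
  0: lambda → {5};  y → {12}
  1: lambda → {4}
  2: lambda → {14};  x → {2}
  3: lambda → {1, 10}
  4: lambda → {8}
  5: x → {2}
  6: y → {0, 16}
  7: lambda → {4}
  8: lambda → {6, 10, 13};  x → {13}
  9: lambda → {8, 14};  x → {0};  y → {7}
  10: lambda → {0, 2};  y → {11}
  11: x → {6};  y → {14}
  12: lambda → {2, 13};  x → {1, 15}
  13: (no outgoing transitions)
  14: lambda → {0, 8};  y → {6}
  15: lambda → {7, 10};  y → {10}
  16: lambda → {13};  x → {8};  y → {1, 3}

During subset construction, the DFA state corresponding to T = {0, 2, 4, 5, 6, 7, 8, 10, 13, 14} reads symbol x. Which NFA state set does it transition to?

2 on x → {2}.
5 on x → {2}.
8 on x → {13}.
No x-transition from 0, 4, 6, 7, 10, 13, 14.
Union after reading x: {2, 13}.
Now take the lambda-closure:
From 2 via lambda: add 14.
From 14 via lambda: add 0, 8.
From 0 via lambda: add 5.
From 8 via lambda: add 6, 10.
No new states can be added; the closed set is {0, 2, 5, 6, 8, 10, 13, 14}.

{0, 2, 5, 6, 8, 10, 13, 14}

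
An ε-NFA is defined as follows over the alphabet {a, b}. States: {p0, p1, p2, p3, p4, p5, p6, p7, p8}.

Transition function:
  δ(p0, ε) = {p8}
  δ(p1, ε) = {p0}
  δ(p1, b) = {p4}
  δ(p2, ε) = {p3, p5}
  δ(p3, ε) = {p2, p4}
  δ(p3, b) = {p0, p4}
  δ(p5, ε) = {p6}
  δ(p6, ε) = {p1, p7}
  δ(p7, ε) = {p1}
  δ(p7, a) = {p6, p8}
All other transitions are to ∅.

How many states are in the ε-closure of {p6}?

5

Start with {p6}.
From p6 via ε: add p1, p7.
From p1 via ε: add p0.
From p0 via ε: add p8.
ε-closure = {p0, p1, p6, p7, p8}, which has 5 states.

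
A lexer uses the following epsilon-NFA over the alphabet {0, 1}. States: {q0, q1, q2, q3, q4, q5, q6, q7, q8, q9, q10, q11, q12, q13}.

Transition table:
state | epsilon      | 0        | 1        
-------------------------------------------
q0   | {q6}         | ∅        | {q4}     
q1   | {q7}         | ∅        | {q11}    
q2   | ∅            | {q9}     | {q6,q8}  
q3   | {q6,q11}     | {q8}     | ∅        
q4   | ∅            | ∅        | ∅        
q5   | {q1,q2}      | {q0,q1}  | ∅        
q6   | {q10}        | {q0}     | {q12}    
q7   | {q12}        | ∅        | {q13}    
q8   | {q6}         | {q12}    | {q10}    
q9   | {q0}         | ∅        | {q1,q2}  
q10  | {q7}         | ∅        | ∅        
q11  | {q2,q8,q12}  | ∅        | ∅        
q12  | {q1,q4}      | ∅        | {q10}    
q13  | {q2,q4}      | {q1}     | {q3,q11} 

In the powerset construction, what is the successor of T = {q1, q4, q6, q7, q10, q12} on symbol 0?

{q0, q1, q4, q6, q7, q10, q12}

q6 on 0 → {q0}.
No 0-transition from q1, q4, q7, q10, q12.
Union after reading 0: {q0}.
Now take the epsilon-closure:
From q0 via epsilon: add q6.
From q6 via epsilon: add q10.
From q10 via epsilon: add q7.
From q7 via epsilon: add q12.
From q12 via epsilon: add q1, q4.
No new states can be added; the closed set is {q0, q1, q4, q6, q7, q10, q12}.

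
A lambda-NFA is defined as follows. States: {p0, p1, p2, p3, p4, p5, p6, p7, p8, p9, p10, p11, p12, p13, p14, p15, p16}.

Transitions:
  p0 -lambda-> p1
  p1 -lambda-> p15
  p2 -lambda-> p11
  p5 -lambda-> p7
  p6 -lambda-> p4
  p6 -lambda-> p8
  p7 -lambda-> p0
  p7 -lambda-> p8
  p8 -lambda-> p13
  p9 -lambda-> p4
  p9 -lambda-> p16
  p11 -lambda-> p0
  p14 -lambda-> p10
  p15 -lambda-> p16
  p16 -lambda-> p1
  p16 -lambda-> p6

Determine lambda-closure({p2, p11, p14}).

Start with {p2, p11, p14}.
From p11 via lambda: add p0.
From p14 via lambda: add p10.
From p0 via lambda: add p1.
From p1 via lambda: add p15.
From p15 via lambda: add p16.
From p16 via lambda: add p6.
From p6 via lambda: add p4, p8.
From p8 via lambda: add p13.
No new states can be added; the closed set is {p0, p1, p2, p4, p6, p8, p10, p11, p13, p14, p15, p16}.

{p0, p1, p2, p4, p6, p8, p10, p11, p13, p14, p15, p16}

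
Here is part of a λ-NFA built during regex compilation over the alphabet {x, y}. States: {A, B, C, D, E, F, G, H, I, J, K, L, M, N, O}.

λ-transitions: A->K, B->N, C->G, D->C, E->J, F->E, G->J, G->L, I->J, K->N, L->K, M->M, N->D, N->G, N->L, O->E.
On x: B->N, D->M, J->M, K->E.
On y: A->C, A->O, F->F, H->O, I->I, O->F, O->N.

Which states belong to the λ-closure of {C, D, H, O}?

Start with {C, D, H, O}.
From C via λ: add G.
From O via λ: add E.
From E via λ: add J.
From G via λ: add L.
From L via λ: add K.
From K via λ: add N.
No new states can be added; the closed set is {C, D, E, G, H, J, K, L, N, O}.

{C, D, E, G, H, J, K, L, N, O}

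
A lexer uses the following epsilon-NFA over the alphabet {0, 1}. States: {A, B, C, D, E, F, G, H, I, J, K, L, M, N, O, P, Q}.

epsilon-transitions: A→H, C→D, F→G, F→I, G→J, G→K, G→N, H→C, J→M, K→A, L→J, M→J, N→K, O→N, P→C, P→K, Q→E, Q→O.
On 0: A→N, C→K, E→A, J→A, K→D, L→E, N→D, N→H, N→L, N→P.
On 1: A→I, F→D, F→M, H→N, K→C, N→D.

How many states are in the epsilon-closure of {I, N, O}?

Start with {I, N, O}.
From N via epsilon: add K.
From K via epsilon: add A.
From A via epsilon: add H.
From H via epsilon: add C.
From C via epsilon: add D.
epsilon-closure = {A, C, D, H, I, K, N, O}, which has 8 states.

8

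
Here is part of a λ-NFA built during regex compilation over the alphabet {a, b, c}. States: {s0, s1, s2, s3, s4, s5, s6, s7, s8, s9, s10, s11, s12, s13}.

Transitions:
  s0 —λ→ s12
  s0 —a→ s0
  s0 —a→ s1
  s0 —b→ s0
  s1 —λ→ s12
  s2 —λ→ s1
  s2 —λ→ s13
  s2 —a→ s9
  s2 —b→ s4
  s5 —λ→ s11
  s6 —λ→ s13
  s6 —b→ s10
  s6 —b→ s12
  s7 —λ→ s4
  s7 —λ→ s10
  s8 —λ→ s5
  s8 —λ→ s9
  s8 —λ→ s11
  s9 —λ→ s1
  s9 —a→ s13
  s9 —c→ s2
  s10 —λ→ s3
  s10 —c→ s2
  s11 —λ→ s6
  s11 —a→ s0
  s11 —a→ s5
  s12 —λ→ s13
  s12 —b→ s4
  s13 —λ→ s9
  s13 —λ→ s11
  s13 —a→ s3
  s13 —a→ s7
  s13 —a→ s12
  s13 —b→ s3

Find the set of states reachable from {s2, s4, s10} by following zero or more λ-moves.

{s1, s2, s3, s4, s6, s9, s10, s11, s12, s13}

Start with {s2, s4, s10}.
From s2 via λ: add s1, s13.
From s10 via λ: add s3.
From s1 via λ: add s12.
From s13 via λ: add s9, s11.
From s11 via λ: add s6.
No new states can be added; the closed set is {s1, s2, s3, s4, s6, s9, s10, s11, s12, s13}.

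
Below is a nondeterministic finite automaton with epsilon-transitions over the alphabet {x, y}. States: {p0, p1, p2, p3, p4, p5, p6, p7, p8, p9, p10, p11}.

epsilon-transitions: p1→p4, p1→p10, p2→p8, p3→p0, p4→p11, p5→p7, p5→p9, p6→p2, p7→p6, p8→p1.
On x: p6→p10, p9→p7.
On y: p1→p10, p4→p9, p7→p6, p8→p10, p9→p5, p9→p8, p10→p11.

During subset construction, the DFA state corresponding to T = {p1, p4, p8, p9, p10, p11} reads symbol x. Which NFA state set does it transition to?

{p1, p2, p4, p6, p7, p8, p10, p11}

p9 on x → {p7}.
No x-transition from p1, p4, p8, p10, p11.
Union after reading x: {p7}.
Now take the epsilon-closure:
From p7 via epsilon: add p6.
From p6 via epsilon: add p2.
From p2 via epsilon: add p8.
From p8 via epsilon: add p1.
From p1 via epsilon: add p4, p10.
From p4 via epsilon: add p11.
No new states can be added; the closed set is {p1, p2, p4, p6, p7, p8, p10, p11}.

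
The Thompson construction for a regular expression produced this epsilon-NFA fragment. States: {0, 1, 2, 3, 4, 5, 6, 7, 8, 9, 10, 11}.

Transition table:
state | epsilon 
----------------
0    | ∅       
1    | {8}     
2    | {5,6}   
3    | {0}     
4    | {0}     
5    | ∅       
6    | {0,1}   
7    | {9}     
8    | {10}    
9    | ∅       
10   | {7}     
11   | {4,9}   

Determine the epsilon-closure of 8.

Start with {8}.
From 8 via epsilon: add 10.
From 10 via epsilon: add 7.
From 7 via epsilon: add 9.
No new states can be added; the closed set is {7, 8, 9, 10}.

{7, 8, 9, 10}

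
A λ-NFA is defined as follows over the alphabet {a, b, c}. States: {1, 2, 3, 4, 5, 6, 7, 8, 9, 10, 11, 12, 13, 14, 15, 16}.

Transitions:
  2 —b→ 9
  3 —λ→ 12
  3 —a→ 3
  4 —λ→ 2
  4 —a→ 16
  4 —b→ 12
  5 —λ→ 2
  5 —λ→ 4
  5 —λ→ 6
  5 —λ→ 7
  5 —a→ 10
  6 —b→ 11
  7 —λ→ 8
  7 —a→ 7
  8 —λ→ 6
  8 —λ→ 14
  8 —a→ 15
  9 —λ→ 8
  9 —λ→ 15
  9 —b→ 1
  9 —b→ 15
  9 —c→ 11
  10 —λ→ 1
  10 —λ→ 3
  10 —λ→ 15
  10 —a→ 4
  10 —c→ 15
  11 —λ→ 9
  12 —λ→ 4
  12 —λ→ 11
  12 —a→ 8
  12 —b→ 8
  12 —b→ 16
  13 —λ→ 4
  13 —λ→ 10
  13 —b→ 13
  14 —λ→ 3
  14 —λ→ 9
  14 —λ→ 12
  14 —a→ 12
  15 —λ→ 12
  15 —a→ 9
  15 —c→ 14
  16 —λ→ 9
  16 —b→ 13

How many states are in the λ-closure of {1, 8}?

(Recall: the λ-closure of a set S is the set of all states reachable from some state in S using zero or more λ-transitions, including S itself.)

Start with {1, 8}.
From 8 via λ: add 6, 14.
From 14 via λ: add 3, 9, 12.
From 9 via λ: add 15.
From 12 via λ: add 4, 11.
From 4 via λ: add 2.
λ-closure = {1, 2, 3, 4, 6, 8, 9, 11, 12, 14, 15}, which has 11 states.

11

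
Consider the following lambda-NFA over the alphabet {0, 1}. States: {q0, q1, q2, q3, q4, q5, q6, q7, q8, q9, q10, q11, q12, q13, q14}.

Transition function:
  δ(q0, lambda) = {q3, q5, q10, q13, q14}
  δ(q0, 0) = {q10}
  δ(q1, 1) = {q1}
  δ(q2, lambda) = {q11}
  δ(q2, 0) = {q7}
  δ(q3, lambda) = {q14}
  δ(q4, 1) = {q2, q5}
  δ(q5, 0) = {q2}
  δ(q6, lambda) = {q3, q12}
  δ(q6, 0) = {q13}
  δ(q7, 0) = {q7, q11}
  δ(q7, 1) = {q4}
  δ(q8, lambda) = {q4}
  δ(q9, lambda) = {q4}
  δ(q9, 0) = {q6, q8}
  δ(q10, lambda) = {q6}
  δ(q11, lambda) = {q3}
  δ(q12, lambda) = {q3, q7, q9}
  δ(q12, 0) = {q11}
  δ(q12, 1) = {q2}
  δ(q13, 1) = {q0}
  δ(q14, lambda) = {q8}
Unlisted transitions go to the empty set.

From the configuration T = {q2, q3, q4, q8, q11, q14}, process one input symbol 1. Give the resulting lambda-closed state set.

{q2, q3, q4, q5, q8, q11, q14}

q4 on 1 → {q2, q5}.
No 1-transition from q2, q3, q8, q11, q14.
Union after reading 1: {q2, q5}.
Now take the lambda-closure:
From q2 via lambda: add q11.
From q11 via lambda: add q3.
From q3 via lambda: add q14.
From q14 via lambda: add q8.
From q8 via lambda: add q4.
No new states can be added; the closed set is {q2, q3, q4, q5, q8, q11, q14}.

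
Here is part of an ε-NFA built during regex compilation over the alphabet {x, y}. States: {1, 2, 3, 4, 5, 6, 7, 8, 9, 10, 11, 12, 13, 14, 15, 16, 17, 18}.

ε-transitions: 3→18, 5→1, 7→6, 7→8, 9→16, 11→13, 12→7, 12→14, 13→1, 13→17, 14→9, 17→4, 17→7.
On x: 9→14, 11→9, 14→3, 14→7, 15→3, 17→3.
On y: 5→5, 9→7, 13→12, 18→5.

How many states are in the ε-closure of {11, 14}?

11

Start with {11, 14}.
From 11 via ε: add 13.
From 14 via ε: add 9.
From 9 via ε: add 16.
From 13 via ε: add 1, 17.
From 17 via ε: add 4, 7.
From 7 via ε: add 6, 8.
ε-closure = {1, 4, 6, 7, 8, 9, 11, 13, 14, 16, 17}, which has 11 states.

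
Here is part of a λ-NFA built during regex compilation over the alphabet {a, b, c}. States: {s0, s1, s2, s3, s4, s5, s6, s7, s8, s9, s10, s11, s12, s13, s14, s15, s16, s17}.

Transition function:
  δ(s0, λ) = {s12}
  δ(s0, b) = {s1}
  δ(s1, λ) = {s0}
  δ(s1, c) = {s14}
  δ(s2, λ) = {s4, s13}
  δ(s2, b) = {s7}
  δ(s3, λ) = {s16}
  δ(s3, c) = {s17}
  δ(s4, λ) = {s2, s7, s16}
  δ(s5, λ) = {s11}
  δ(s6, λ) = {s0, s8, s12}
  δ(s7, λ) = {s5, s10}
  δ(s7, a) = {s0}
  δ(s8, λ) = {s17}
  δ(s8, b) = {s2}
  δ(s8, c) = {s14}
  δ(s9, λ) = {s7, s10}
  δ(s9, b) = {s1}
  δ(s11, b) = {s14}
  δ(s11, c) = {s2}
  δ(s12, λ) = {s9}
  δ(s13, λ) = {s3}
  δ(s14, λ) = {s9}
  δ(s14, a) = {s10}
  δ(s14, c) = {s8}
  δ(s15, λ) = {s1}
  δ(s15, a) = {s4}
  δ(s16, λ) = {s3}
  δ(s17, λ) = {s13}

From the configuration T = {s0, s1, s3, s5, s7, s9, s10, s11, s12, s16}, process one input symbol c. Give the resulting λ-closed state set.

{s2, s3, s4, s5, s7, s9, s10, s11, s13, s14, s16, s17}

s1 on c → {s14}.
s3 on c → {s17}.
s11 on c → {s2}.
No c-transition from s0, s5, s7, s9, s10, s12, s16.
Union after reading c: {s2, s14, s17}.
Now take the λ-closure:
From s2 via λ: add s4, s13.
From s14 via λ: add s9.
From s4 via λ: add s7, s16.
From s9 via λ: add s10.
From s13 via λ: add s3.
From s7 via λ: add s5.
From s5 via λ: add s11.
No new states can be added; the closed set is {s2, s3, s4, s5, s7, s9, s10, s11, s13, s14, s16, s17}.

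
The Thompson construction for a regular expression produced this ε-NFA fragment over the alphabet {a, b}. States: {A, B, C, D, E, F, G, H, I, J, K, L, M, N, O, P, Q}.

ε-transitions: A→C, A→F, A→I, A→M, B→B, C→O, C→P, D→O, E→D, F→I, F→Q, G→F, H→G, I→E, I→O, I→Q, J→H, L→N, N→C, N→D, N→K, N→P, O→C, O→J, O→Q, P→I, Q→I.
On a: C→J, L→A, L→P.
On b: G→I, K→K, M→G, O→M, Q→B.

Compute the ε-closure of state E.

Start with {E}.
From E via ε: add D.
From D via ε: add O.
From O via ε: add C, J, Q.
From C via ε: add P.
From J via ε: add H.
From Q via ε: add I.
From H via ε: add G.
From G via ε: add F.
No new states can be added; the closed set is {C, D, E, F, G, H, I, J, O, P, Q}.

{C, D, E, F, G, H, I, J, O, P, Q}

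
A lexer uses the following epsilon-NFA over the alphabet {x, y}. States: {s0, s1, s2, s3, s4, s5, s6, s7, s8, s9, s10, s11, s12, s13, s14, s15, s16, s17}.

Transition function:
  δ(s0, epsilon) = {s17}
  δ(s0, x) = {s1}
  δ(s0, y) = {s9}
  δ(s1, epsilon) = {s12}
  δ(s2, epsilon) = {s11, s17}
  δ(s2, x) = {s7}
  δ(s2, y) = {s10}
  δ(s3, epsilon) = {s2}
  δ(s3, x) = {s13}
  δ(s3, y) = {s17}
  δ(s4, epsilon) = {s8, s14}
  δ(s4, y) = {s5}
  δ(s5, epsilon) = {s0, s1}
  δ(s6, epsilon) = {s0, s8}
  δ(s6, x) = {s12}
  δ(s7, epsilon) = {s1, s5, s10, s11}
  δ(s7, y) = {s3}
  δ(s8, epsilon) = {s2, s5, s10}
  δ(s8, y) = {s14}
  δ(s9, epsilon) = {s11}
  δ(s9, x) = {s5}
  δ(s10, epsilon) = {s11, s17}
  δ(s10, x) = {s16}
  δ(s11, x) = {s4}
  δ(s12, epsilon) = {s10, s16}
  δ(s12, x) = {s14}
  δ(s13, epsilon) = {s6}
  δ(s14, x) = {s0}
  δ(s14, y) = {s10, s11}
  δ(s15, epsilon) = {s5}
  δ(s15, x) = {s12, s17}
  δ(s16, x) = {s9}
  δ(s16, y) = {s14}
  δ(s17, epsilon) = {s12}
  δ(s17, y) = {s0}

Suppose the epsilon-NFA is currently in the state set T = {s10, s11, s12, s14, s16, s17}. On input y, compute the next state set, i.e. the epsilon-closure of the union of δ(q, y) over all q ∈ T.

s14 on y → {s10, s11}.
s16 on y → {s14}.
s17 on y → {s0}.
No y-transition from s10, s11, s12.
Union after reading y: {s0, s10, s11, s14}.
Now take the epsilon-closure:
From s0 via epsilon: add s17.
From s17 via epsilon: add s12.
From s12 via epsilon: add s16.
No new states can be added; the closed set is {s0, s10, s11, s12, s14, s16, s17}.

{s0, s10, s11, s12, s14, s16, s17}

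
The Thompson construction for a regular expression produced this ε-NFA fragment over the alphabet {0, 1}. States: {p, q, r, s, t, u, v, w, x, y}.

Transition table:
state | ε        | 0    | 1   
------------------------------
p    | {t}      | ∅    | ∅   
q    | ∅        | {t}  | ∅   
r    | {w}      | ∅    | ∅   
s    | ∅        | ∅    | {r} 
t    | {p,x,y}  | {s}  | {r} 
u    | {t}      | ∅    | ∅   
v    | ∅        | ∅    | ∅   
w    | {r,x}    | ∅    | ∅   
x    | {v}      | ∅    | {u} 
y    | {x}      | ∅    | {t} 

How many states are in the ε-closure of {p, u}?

Start with {p, u}.
From p via ε: add t.
From t via ε: add x, y.
From x via ε: add v.
ε-closure = {p, t, u, v, x, y}, which has 6 states.

6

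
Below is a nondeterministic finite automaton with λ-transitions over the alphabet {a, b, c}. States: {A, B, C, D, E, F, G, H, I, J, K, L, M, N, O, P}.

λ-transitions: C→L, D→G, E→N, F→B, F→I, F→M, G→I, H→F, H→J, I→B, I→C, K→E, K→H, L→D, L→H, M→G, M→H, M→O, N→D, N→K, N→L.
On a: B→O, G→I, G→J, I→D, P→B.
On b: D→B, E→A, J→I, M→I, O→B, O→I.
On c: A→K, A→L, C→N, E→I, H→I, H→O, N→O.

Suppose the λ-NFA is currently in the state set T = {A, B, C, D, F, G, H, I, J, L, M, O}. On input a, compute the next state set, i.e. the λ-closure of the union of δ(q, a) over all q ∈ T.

B on a → {O}.
G on a → {I, J}.
I on a → {D}.
No a-transition from A, C, D, F, H, J, L, M, O.
Union after reading a: {D, I, J, O}.
Now take the λ-closure:
From D via λ: add G.
From I via λ: add B, C.
From C via λ: add L.
From L via λ: add H.
From H via λ: add F.
From F via λ: add M.
No new states can be added; the closed set is {B, C, D, F, G, H, I, J, L, M, O}.

{B, C, D, F, G, H, I, J, L, M, O}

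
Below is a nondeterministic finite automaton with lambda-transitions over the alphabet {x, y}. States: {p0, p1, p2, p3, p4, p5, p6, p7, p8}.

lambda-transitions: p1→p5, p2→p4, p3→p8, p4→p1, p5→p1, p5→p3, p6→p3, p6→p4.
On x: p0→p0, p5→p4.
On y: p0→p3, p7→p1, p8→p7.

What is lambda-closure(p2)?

{p1, p2, p3, p4, p5, p8}

Start with {p2}.
From p2 via lambda: add p4.
From p4 via lambda: add p1.
From p1 via lambda: add p5.
From p5 via lambda: add p3.
From p3 via lambda: add p8.
No new states can be added; the closed set is {p1, p2, p3, p4, p5, p8}.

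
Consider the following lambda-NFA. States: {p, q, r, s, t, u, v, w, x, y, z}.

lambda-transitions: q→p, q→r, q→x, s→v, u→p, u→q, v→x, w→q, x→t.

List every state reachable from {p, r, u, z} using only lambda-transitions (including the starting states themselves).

{p, q, r, t, u, x, z}

Start with {p, r, u, z}.
From u via lambda: add q.
From q via lambda: add x.
From x via lambda: add t.
No new states can be added; the closed set is {p, q, r, t, u, x, z}.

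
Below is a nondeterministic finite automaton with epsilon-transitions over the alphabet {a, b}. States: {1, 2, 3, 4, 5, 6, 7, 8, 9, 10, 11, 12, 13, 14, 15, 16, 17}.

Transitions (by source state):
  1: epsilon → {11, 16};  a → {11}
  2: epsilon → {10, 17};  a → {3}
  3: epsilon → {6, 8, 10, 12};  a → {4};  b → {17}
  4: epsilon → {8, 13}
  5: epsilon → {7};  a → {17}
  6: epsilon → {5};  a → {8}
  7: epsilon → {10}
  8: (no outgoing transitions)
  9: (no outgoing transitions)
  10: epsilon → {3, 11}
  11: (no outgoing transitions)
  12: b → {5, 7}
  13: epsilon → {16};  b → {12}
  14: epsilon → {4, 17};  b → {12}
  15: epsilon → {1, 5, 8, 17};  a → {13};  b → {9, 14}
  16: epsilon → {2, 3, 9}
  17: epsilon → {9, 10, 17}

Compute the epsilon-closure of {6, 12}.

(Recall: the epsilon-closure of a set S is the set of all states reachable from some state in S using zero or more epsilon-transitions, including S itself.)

{3, 5, 6, 7, 8, 10, 11, 12}

Start with {6, 12}.
From 6 via epsilon: add 5.
From 5 via epsilon: add 7.
From 7 via epsilon: add 10.
From 10 via epsilon: add 3, 11.
From 3 via epsilon: add 8.
No new states can be added; the closed set is {3, 5, 6, 7, 8, 10, 11, 12}.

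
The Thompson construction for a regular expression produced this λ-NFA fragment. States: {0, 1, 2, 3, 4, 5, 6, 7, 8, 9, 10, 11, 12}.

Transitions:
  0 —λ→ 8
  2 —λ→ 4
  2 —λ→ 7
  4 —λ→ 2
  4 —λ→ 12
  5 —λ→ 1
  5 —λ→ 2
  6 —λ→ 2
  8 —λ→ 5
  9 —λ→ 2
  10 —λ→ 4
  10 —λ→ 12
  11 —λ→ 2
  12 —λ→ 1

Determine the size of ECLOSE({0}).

8

Start with {0}.
From 0 via λ: add 8.
From 8 via λ: add 5.
From 5 via λ: add 1, 2.
From 2 via λ: add 4, 7.
From 4 via λ: add 12.
λ-closure = {0, 1, 2, 4, 5, 7, 8, 12}, which has 8 states.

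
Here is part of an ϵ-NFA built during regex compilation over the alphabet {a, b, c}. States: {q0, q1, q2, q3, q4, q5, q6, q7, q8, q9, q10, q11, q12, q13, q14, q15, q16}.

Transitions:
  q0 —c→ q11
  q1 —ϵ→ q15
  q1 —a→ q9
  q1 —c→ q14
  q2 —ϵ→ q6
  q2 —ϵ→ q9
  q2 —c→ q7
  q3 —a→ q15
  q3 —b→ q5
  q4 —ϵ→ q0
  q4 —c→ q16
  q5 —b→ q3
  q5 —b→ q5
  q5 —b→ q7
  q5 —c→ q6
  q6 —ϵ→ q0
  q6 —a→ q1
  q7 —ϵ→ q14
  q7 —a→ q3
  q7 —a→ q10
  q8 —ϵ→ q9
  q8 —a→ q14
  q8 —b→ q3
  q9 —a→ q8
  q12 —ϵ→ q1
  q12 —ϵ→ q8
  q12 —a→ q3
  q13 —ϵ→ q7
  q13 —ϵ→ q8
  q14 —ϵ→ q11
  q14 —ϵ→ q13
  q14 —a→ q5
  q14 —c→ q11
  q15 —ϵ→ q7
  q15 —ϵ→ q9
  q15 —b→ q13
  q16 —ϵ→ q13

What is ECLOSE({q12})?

{q1, q7, q8, q9, q11, q12, q13, q14, q15}

Start with {q12}.
From q12 via ϵ: add q1, q8.
From q1 via ϵ: add q15.
From q8 via ϵ: add q9.
From q15 via ϵ: add q7.
From q7 via ϵ: add q14.
From q14 via ϵ: add q11, q13.
No new states can be added; the closed set is {q1, q7, q8, q9, q11, q12, q13, q14, q15}.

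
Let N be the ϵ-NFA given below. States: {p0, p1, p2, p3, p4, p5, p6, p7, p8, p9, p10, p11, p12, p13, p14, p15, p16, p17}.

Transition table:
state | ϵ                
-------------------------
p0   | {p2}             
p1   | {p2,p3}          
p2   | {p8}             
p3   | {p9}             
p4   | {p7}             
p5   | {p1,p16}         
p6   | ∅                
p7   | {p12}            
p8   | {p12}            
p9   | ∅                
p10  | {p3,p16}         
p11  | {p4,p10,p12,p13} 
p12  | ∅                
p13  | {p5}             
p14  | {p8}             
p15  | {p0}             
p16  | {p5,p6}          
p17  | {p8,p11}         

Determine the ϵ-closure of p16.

{p1, p2, p3, p5, p6, p8, p9, p12, p16}

Start with {p16}.
From p16 via ϵ: add p5, p6.
From p5 via ϵ: add p1.
From p1 via ϵ: add p2, p3.
From p2 via ϵ: add p8.
From p3 via ϵ: add p9.
From p8 via ϵ: add p12.
No new states can be added; the closed set is {p1, p2, p3, p5, p6, p8, p9, p12, p16}.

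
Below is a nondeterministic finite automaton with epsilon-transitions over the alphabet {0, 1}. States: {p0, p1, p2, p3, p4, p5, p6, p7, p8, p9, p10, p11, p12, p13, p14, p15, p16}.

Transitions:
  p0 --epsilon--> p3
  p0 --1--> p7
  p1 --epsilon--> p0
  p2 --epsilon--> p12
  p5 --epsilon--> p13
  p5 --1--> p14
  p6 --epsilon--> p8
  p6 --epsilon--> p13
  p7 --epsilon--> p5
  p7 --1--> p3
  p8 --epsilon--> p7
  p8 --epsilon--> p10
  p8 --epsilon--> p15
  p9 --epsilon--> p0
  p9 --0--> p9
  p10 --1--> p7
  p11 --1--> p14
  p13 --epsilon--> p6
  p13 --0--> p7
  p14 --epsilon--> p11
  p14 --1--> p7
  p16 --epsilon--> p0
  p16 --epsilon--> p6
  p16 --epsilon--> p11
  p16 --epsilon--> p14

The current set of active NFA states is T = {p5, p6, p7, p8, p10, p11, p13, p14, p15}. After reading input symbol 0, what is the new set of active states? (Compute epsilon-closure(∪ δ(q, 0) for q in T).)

p13 on 0 → {p7}.
No 0-transition from p5, p6, p7, p8, p10, p11, p14, p15.
Union after reading 0: {p7}.
Now take the epsilon-closure:
From p7 via epsilon: add p5.
From p5 via epsilon: add p13.
From p13 via epsilon: add p6.
From p6 via epsilon: add p8.
From p8 via epsilon: add p10, p15.
No new states can be added; the closed set is {p5, p6, p7, p8, p10, p13, p15}.

{p5, p6, p7, p8, p10, p13, p15}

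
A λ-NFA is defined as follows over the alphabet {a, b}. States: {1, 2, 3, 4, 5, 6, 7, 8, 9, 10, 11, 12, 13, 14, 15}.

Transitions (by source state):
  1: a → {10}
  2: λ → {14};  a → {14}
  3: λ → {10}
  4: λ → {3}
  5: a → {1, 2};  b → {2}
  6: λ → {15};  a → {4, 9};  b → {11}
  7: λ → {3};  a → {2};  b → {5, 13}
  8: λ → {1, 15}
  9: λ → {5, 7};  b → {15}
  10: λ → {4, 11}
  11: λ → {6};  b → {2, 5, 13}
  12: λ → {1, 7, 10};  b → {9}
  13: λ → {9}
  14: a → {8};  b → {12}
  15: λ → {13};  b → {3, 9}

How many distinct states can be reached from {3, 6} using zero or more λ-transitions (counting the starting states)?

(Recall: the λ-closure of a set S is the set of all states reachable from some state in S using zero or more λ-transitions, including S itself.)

10

Start with {3, 6}.
From 3 via λ: add 10.
From 6 via λ: add 15.
From 10 via λ: add 4, 11.
From 15 via λ: add 13.
From 13 via λ: add 9.
From 9 via λ: add 5, 7.
λ-closure = {3, 4, 5, 6, 7, 9, 10, 11, 13, 15}, which has 10 states.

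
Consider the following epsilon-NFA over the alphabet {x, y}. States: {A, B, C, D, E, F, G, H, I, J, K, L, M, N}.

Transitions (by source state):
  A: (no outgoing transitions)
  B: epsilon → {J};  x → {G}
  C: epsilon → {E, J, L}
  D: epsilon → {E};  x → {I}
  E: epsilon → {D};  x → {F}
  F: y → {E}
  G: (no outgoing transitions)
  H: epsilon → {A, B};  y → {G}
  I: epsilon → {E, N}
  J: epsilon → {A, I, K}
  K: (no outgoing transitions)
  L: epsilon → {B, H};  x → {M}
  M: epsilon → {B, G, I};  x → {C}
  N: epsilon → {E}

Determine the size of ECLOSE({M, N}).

Start with {M, N}.
From M via epsilon: add B, G, I.
From N via epsilon: add E.
From B via epsilon: add J.
From E via epsilon: add D.
From J via epsilon: add A, K.
epsilon-closure = {A, B, D, E, G, I, J, K, M, N}, which has 10 states.

10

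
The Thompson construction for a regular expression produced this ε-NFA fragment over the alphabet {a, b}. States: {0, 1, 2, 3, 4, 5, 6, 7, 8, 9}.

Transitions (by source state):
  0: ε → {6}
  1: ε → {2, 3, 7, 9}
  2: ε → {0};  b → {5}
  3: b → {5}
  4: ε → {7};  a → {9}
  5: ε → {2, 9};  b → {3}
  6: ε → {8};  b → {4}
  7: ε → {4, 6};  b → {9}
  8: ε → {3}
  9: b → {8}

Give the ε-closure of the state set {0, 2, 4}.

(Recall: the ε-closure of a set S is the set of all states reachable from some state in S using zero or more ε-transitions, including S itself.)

Start with {0, 2, 4}.
From 0 via ε: add 6.
From 4 via ε: add 7.
From 6 via ε: add 8.
From 8 via ε: add 3.
No new states can be added; the closed set is {0, 2, 3, 4, 6, 7, 8}.

{0, 2, 3, 4, 6, 7, 8}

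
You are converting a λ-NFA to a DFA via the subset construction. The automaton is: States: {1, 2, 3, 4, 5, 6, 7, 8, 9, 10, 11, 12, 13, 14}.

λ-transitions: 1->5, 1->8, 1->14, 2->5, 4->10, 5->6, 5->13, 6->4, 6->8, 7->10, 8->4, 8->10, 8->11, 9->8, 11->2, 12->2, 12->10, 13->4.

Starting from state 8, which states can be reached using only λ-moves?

{2, 4, 5, 6, 8, 10, 11, 13}

Start with {8}.
From 8 via λ: add 4, 10, 11.
From 11 via λ: add 2.
From 2 via λ: add 5.
From 5 via λ: add 6, 13.
No new states can be added; the closed set is {2, 4, 5, 6, 8, 10, 11, 13}.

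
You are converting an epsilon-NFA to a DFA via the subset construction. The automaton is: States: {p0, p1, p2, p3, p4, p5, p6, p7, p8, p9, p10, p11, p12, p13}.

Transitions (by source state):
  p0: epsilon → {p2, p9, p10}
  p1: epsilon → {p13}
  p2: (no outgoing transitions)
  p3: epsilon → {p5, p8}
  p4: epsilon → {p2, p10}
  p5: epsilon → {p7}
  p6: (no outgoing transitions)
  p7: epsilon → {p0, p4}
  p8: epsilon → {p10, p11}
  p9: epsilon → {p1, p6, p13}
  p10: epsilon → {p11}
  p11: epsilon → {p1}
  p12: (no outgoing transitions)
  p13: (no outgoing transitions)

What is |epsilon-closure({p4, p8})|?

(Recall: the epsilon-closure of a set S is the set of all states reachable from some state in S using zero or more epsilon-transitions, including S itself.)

7

Start with {p4, p8}.
From p4 via epsilon: add p2, p10.
From p8 via epsilon: add p11.
From p11 via epsilon: add p1.
From p1 via epsilon: add p13.
epsilon-closure = {p1, p2, p4, p8, p10, p11, p13}, which has 7 states.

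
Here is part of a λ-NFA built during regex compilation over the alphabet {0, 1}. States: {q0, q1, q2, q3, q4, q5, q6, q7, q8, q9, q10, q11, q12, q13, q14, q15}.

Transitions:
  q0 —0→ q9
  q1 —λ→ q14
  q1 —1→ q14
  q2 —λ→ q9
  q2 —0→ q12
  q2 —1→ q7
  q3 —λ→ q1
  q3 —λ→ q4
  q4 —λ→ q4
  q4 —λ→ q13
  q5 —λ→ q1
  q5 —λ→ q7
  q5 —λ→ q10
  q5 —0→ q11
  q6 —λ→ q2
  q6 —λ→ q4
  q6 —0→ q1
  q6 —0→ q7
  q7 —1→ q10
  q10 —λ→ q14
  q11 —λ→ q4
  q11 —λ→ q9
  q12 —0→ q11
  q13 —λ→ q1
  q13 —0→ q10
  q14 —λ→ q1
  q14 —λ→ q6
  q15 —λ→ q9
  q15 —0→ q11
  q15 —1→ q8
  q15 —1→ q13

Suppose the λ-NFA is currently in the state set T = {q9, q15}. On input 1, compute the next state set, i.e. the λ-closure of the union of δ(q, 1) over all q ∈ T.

{q1, q2, q4, q6, q8, q9, q13, q14}

q15 on 1 → {q8, q13}.
No 1-transition from q9.
Union after reading 1: {q8, q13}.
Now take the λ-closure:
From q13 via λ: add q1.
From q1 via λ: add q14.
From q14 via λ: add q6.
From q6 via λ: add q2, q4.
From q2 via λ: add q9.
No new states can be added; the closed set is {q1, q2, q4, q6, q8, q9, q13, q14}.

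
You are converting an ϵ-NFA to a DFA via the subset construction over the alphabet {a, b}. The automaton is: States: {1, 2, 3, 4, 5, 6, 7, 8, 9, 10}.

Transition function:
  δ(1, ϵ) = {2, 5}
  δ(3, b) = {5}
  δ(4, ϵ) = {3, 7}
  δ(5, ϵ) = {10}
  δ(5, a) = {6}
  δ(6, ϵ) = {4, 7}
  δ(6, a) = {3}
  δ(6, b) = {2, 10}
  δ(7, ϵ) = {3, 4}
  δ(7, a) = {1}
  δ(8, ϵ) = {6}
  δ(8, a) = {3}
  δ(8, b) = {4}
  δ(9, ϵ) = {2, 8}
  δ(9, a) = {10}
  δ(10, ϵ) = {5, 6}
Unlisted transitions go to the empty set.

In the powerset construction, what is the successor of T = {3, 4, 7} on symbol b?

3 on b → {5}.
No b-transition from 4, 7.
Union after reading b: {5}.
Now take the ϵ-closure:
From 5 via ϵ: add 10.
From 10 via ϵ: add 6.
From 6 via ϵ: add 4, 7.
From 4 via ϵ: add 3.
No new states can be added; the closed set is {3, 4, 5, 6, 7, 10}.

{3, 4, 5, 6, 7, 10}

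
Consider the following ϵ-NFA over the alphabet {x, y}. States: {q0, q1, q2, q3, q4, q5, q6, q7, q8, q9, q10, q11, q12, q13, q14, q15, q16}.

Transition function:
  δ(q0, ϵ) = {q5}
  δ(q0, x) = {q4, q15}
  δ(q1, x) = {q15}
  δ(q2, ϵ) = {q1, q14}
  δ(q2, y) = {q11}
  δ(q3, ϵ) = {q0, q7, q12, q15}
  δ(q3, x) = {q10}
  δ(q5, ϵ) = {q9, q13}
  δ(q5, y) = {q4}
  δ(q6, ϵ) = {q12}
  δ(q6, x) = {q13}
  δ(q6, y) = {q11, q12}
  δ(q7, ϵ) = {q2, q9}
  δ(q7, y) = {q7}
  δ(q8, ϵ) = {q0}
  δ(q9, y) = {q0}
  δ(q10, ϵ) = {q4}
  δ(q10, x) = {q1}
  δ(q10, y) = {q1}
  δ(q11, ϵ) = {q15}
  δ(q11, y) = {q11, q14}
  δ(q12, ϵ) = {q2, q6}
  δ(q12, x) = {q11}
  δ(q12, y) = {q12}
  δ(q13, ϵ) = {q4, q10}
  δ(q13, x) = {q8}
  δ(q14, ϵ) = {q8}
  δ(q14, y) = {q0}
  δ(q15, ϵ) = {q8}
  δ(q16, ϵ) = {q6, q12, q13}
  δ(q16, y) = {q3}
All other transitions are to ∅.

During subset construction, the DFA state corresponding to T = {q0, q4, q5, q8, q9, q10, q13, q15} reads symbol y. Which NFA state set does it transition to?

q5 on y → {q4}.
q9 on y → {q0}.
q10 on y → {q1}.
No y-transition from q0, q4, q8, q13, q15.
Union after reading y: {q0, q1, q4}.
Now take the ϵ-closure:
From q0 via ϵ: add q5.
From q5 via ϵ: add q9, q13.
From q13 via ϵ: add q10.
No new states can be added; the closed set is {q0, q1, q4, q5, q9, q10, q13}.

{q0, q1, q4, q5, q9, q10, q13}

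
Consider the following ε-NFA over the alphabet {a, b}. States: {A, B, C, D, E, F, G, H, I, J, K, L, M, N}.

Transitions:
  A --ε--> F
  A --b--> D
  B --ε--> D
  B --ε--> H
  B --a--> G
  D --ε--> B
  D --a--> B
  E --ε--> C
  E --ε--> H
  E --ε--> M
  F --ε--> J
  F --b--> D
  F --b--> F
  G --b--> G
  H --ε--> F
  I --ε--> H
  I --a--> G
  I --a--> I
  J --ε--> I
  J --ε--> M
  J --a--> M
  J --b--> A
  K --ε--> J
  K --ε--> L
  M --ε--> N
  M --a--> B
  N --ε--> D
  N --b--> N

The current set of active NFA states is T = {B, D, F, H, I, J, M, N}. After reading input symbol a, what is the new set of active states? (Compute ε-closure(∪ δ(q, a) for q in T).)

B on a → {G}.
D on a → {B}.
I on a → {G, I}.
J on a → {M}.
M on a → {B}.
No a-transition from F, H, N.
Union after reading a: {B, G, I, M}.
Now take the ε-closure:
From B via ε: add D, H.
From M via ε: add N.
From H via ε: add F.
From F via ε: add J.
No new states can be added; the closed set is {B, D, F, G, H, I, J, M, N}.

{B, D, F, G, H, I, J, M, N}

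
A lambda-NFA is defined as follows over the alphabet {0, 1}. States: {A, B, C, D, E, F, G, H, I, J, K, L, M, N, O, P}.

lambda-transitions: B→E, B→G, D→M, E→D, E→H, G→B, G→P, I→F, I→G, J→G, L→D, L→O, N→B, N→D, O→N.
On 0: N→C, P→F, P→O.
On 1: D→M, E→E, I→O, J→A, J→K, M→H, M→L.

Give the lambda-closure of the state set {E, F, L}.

Start with {E, F, L}.
From E via lambda: add D, H.
From L via lambda: add O.
From D via lambda: add M.
From O via lambda: add N.
From N via lambda: add B.
From B via lambda: add G.
From G via lambda: add P.
No new states can be added; the closed set is {B, D, E, F, G, H, L, M, N, O, P}.

{B, D, E, F, G, H, L, M, N, O, P}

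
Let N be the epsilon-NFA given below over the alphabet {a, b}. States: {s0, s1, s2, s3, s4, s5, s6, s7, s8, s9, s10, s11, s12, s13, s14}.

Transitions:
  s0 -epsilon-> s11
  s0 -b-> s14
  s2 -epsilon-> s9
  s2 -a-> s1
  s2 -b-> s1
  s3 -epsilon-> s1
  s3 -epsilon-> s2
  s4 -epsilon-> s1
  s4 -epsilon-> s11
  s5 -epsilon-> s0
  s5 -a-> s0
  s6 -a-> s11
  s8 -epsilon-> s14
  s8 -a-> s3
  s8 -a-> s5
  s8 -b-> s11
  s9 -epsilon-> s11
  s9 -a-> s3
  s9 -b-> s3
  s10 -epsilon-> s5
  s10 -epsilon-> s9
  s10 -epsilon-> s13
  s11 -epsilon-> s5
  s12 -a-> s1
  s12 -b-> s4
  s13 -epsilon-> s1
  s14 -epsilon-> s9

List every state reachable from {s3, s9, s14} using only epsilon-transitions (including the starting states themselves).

{s0, s1, s2, s3, s5, s9, s11, s14}

Start with {s3, s9, s14}.
From s3 via epsilon: add s1, s2.
From s9 via epsilon: add s11.
From s11 via epsilon: add s5.
From s5 via epsilon: add s0.
No new states can be added; the closed set is {s0, s1, s2, s3, s5, s9, s11, s14}.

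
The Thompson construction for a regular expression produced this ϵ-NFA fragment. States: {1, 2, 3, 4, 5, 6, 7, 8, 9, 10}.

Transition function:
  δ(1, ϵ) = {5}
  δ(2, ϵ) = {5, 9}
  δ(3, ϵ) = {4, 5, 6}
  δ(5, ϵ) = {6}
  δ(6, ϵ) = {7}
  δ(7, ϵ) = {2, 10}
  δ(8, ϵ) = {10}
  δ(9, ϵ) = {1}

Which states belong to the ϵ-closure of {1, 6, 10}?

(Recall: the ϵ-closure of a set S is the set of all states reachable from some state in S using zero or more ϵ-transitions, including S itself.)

Start with {1, 6, 10}.
From 1 via ϵ: add 5.
From 6 via ϵ: add 7.
From 7 via ϵ: add 2.
From 2 via ϵ: add 9.
No new states can be added; the closed set is {1, 2, 5, 6, 7, 9, 10}.

{1, 2, 5, 6, 7, 9, 10}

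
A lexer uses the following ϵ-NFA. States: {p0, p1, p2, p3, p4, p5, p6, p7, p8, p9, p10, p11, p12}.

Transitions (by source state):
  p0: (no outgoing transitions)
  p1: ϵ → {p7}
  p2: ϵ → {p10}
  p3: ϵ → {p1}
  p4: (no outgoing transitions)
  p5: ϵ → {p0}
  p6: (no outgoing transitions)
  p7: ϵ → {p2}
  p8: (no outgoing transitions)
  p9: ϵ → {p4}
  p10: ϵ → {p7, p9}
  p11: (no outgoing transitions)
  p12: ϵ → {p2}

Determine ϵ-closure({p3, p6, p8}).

{p1, p2, p3, p4, p6, p7, p8, p9, p10}

Start with {p3, p6, p8}.
From p3 via ϵ: add p1.
From p1 via ϵ: add p7.
From p7 via ϵ: add p2.
From p2 via ϵ: add p10.
From p10 via ϵ: add p9.
From p9 via ϵ: add p4.
No new states can be added; the closed set is {p1, p2, p3, p4, p6, p7, p8, p9, p10}.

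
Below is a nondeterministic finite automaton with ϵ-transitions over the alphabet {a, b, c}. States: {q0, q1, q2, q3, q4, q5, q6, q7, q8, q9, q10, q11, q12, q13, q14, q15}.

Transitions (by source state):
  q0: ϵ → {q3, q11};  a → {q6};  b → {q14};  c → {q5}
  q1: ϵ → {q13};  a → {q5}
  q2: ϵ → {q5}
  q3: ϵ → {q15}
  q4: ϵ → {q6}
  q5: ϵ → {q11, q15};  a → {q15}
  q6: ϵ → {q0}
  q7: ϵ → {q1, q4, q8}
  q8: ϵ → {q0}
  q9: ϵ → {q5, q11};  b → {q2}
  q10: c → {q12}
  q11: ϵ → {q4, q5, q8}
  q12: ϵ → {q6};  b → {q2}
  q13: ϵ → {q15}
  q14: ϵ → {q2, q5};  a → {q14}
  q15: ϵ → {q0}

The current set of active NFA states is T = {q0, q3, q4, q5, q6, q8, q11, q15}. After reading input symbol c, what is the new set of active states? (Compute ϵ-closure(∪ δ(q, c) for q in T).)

{q0, q3, q4, q5, q6, q8, q11, q15}

q0 on c → {q5}.
No c-transition from q3, q4, q5, q6, q8, q11, q15.
Union after reading c: {q5}.
Now take the ϵ-closure:
From q5 via ϵ: add q11, q15.
From q11 via ϵ: add q4, q8.
From q15 via ϵ: add q0.
From q0 via ϵ: add q3.
From q4 via ϵ: add q6.
No new states can be added; the closed set is {q0, q3, q4, q5, q6, q8, q11, q15}.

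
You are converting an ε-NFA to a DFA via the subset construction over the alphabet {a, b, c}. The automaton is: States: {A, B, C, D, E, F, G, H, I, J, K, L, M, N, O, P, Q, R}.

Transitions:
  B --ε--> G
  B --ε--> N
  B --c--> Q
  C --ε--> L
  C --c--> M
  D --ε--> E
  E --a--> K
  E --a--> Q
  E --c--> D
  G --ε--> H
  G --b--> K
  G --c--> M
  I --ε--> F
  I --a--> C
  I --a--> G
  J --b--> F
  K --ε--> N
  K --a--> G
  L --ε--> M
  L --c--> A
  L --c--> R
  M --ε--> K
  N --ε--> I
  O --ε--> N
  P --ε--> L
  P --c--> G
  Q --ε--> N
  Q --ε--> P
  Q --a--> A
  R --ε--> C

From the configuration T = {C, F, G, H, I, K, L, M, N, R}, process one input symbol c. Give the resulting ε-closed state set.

C on c → {M}.
G on c → {M}.
L on c → {A, R}.
No c-transition from F, H, I, K, M, N, R.
Union after reading c: {A, M, R}.
Now take the ε-closure:
From M via ε: add K.
From R via ε: add C.
From C via ε: add L.
From K via ε: add N.
From N via ε: add I.
From I via ε: add F.
No new states can be added; the closed set is {A, C, F, I, K, L, M, N, R}.

{A, C, F, I, K, L, M, N, R}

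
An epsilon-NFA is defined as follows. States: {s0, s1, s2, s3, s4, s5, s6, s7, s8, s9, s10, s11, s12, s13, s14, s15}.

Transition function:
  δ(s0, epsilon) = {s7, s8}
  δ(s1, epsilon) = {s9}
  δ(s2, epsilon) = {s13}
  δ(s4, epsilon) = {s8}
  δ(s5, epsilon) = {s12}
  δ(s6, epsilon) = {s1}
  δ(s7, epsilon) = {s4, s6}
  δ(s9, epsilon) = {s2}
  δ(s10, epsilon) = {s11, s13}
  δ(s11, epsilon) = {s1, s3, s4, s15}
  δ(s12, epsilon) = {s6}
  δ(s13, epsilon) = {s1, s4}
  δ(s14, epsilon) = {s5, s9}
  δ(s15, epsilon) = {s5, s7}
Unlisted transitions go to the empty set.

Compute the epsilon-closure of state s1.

{s1, s2, s4, s8, s9, s13}

Start with {s1}.
From s1 via epsilon: add s9.
From s9 via epsilon: add s2.
From s2 via epsilon: add s13.
From s13 via epsilon: add s4.
From s4 via epsilon: add s8.
No new states can be added; the closed set is {s1, s2, s4, s8, s9, s13}.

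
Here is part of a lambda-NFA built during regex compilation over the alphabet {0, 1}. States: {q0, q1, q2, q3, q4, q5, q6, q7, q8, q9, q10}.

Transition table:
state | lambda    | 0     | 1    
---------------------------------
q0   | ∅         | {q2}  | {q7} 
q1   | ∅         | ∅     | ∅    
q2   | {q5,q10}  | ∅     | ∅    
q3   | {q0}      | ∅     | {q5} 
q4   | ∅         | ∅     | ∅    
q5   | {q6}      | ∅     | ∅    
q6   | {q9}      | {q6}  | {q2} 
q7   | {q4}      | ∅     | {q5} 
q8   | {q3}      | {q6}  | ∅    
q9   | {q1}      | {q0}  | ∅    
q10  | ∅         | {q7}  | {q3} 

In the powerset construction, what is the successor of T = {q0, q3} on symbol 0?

{q1, q2, q5, q6, q9, q10}

q0 on 0 → {q2}.
No 0-transition from q3.
Union after reading 0: {q2}.
Now take the lambda-closure:
From q2 via lambda: add q5, q10.
From q5 via lambda: add q6.
From q6 via lambda: add q9.
From q9 via lambda: add q1.
No new states can be added; the closed set is {q1, q2, q5, q6, q9, q10}.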